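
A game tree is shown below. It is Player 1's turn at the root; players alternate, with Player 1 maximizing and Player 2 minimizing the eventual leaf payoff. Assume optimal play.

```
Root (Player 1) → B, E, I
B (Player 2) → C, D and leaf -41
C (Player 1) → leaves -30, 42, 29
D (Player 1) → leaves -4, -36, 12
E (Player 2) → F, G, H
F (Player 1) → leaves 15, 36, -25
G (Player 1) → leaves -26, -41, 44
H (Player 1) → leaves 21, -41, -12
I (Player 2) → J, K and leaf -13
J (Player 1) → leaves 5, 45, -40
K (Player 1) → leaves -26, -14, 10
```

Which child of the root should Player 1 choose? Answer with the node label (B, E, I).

C (Player 1): max(-30, 42, 29) = 42
D (Player 1): max(-4, -36, 12) = 12
B (Player 2): min(42, 12, -41) = -41
F (Player 1): max(15, 36, -25) = 36
G (Player 1): max(-26, -41, 44) = 44
H (Player 1): max(21, -41, -12) = 21
E (Player 2): min(36, 44, 21) = 21
J (Player 1): max(5, 45, -40) = 45
K (Player 1): max(-26, -14, 10) = 10
I (Player 2): min(45, 10, -13) = -13
Root (Player 1): max(-41, 21, -13) = 21
Player 1 picks the child with the highest value: E (value 21).

E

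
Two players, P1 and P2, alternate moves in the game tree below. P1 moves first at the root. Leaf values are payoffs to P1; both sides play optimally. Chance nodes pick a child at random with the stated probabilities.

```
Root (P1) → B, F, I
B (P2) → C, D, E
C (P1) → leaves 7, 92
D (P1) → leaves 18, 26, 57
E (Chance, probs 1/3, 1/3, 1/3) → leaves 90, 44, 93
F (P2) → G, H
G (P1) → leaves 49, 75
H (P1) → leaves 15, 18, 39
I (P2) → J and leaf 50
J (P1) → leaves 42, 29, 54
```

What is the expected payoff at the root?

C (P1): max(7, 92) = 92
D (P1): max(18, 26, 57) = 57
E (Chance): 1/3·90 + 1/3·44 + 1/3·93 = 75.67
B (P2): min(92, 57, 75.67) = 57
G (P1): max(49, 75) = 75
H (P1): max(15, 18, 39) = 39
F (P2): min(75, 39) = 39
J (P1): max(42, 29, 54) = 54
I (P2): min(54, 50) = 50
Root (P1): max(57, 39, 50) = 57

57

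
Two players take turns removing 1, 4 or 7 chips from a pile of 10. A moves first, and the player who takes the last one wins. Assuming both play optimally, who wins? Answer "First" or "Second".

W/L table (W = player to move can force a win):
i:   0  1  2  3  4  5  6  7  8  9 10
     L  W  L  W  W  L  W  W  L  W  L
Position 10 is L, so the second player wins.

Second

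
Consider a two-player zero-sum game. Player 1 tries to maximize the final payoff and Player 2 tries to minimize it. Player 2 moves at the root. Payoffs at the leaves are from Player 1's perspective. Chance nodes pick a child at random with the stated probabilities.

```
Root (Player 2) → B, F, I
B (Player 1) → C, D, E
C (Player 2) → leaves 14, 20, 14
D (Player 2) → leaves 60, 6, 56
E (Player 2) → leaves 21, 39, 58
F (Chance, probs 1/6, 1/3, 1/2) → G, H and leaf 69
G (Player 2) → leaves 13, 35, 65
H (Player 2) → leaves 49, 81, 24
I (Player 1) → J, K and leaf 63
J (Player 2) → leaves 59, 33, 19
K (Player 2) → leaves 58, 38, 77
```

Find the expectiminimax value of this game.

C (Player 2): min(14, 20, 14) = 14
D (Player 2): min(60, 6, 56) = 6
E (Player 2): min(21, 39, 58) = 21
B (Player 1): max(14, 6, 21) = 21
G (Player 2): min(13, 35, 65) = 13
H (Player 2): min(49, 81, 24) = 24
F (Chance): 1/6·13 + 1/3·24 + 1/2·69 = 44.67
J (Player 2): min(59, 33, 19) = 19
K (Player 2): min(58, 38, 77) = 38
I (Player 1): max(19, 38, 63) = 63
Root (Player 2): min(21, 44.67, 63) = 21

21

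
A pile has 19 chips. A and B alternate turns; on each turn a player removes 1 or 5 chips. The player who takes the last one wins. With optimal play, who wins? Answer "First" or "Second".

First

i:   0  1  2  3  4  5  6  7  8  9 10 11 12 13 14 15 16 17 18 19
     L  W  L  W  L  W  L  W  L  W  L  W  L  W  L  W  L  W  L  W
Position 19 is W, so the first player wins.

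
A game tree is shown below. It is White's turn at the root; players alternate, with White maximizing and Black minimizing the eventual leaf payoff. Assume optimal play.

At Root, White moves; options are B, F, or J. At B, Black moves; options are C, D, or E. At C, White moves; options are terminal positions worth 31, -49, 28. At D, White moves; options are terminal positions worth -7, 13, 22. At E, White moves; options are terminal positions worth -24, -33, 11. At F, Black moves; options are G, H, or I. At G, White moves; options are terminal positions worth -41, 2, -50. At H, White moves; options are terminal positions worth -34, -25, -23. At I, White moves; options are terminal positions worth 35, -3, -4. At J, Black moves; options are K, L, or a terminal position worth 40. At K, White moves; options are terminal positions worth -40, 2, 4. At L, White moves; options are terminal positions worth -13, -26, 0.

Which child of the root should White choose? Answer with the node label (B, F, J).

C (White): max(31, -49, 28) = 31
D (White): max(-7, 13, 22) = 22
E (White): max(-24, -33, 11) = 11
B (Black): min(31, 22, 11) = 11
G (White): max(-41, 2, -50) = 2
H (White): max(-34, -25, -23) = -23
I (White): max(35, -3, -4) = 35
F (Black): min(2, -23, 35) = -23
K (White): max(-40, 2, 4) = 4
L (White): max(-13, -26, 0) = 0
J (Black): min(4, 0, 40) = 0
Root (White): max(11, -23, 0) = 11
White picks the child with the highest value: B (value 11).

B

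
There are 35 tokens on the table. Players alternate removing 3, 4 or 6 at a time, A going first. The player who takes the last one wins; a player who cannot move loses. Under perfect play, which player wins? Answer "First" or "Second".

First

Positions where the player to move wins (W) vs loses (L):
i:   0  1  2  3  4  5  6  7  8  9 10 11 12 13 14 15 16 17 18 19 20 21 22 23 24 25 26 27 28 29 30 31 32 33 34 35
     L  L  L  W  W  W  W  W  W  L  L  L  W  W  W  W  W  W  L  L  L  W  W  W  W  W  W  L  L  L  W  W  W  W  W  W
Position 35 is W, so the first player wins.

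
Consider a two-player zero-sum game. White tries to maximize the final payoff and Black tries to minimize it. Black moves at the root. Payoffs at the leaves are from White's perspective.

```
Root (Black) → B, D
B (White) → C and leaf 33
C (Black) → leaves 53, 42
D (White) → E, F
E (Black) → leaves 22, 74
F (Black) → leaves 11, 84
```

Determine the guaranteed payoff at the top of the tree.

C (Black): min(53, 42) = 42
B (White): max(42, 33) = 42
E (Black): min(22, 74) = 22
F (Black): min(11, 84) = 11
D (White): max(22, 11) = 22
Root (Black): min(42, 22) = 22

22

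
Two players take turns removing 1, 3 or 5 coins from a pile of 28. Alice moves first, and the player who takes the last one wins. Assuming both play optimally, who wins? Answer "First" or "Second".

Second

Compute winning (W) and losing (L) positions by backward induction:
i:   0  1  2  3  4  5  6  7  8  9 10 11 12 13 14 15 16 17 18 19 20 21 22 23 24 25 26 27 28
     L  W  L  W  L  W  L  W  L  W  L  W  L  W  L  W  L  W  L  W  L  W  L  W  L  W  L  W  L
Position 28 is L, so the second player wins.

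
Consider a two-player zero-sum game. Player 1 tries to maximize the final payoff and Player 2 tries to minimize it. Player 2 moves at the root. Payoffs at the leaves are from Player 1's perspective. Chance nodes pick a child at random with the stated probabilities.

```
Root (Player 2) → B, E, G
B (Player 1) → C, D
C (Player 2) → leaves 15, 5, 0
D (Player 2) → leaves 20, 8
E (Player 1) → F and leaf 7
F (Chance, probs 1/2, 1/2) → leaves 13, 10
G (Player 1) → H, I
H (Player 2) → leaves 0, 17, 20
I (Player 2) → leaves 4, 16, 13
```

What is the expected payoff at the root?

C (Player 2): min(15, 5, 0) = 0
D (Player 2): min(20, 8) = 8
B (Player 1): max(0, 8) = 8
F (Chance): 1/2·13 + 1/2·10 = 11.5
E (Player 1): max(11.5, 7) = 11.5
H (Player 2): min(0, 17, 20) = 0
I (Player 2): min(4, 16, 13) = 4
G (Player 1): max(0, 4) = 4
Root (Player 2): min(8, 11.5, 4) = 4

4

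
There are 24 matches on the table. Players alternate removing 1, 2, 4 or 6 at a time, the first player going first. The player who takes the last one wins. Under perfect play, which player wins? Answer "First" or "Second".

Second

Mark each pile size as W (mover wins) or L (mover loses):
i:   0  1  2  3  4  5  6  7  8  9 10 11 12 13 14 15 16 17 18 19 20 21 22 23 24
     L  W  W  L  W  W  W  W  L  W  W  L  W  W  W  W  L  W  W  L  W  W  W  W  L
Position 24 is L, so the second player wins.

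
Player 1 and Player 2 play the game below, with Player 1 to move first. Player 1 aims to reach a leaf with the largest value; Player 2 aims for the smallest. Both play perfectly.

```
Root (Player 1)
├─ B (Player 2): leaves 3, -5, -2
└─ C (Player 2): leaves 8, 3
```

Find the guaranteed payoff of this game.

3

B (Player 2): min(3, -5, -2) = -5
C (Player 2): min(8, 3) = 3
Root (Player 1): max(-5, 3) = 3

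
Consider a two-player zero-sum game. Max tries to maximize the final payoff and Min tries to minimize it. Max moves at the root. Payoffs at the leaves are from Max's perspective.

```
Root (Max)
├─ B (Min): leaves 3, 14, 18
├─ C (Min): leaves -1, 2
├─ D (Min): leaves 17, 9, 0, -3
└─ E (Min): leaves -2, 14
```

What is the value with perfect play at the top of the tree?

3

B (Min): min(3, 14, 18) = 3
C (Min): min(-1, 2) = -1
D (Min): min(17, 9, 0, -3) = -3
E (Min): min(-2, 14) = -2
Root (Max): max(3, -1, -3, -2) = 3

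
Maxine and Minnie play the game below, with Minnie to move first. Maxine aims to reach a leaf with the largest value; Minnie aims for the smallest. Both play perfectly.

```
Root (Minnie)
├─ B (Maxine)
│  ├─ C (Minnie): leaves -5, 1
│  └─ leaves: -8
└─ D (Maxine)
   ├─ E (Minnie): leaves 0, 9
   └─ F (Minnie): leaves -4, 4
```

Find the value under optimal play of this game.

C (Minnie): min(-5, 1) = -5
B (Maxine): max(-5, -8) = -5
E (Minnie): min(0, 9) = 0
F (Minnie): min(-4, 4) = -4
D (Maxine): max(0, -4) = 0
Root (Minnie): min(-5, 0) = -5

-5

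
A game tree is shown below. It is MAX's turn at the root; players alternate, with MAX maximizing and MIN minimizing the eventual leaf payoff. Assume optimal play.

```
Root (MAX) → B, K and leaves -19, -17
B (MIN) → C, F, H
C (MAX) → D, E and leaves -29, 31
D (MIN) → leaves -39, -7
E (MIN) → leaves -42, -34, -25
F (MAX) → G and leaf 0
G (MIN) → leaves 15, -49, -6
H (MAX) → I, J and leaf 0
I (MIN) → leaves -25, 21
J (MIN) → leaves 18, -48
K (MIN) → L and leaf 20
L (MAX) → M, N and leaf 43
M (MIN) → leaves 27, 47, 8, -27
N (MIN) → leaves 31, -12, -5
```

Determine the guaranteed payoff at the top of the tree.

20

D (MIN): min(-39, -7) = -39
E (MIN): min(-42, -34, -25) = -42
C (MAX): max(-39, -42, -29, 31) = 31
G (MIN): min(15, -49, -6) = -49
F (MAX): max(-49, 0) = 0
I (MIN): min(-25, 21) = -25
J (MIN): min(18, -48) = -48
H (MAX): max(-25, -48, 0) = 0
B (MIN): min(31, 0, 0) = 0
M (MIN): min(27, 47, 8, -27) = -27
N (MIN): min(31, -12, -5) = -12
L (MAX): max(-27, -12, 43) = 43
K (MIN): min(43, 20) = 20
Root (MAX): max(0, 20, -19, -17) = 20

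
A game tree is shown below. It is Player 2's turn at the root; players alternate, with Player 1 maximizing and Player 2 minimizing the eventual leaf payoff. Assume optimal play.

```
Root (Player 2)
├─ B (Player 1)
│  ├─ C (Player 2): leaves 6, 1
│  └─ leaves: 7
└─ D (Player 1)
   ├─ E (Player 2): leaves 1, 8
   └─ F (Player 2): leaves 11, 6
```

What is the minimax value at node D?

6

E: min(1, 8) = 1
F: min(11, 6) = 6
D: max(1, 6) = 6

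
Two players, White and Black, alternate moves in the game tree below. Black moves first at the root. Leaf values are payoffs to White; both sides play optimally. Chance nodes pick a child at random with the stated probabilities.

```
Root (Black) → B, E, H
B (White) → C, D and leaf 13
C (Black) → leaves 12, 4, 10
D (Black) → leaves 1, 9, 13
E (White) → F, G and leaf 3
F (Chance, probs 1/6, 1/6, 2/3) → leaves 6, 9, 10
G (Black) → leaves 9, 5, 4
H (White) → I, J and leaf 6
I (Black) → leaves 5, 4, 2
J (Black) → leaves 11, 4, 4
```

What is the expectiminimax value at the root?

C (Black): min(12, 4, 10) = 4
D (Black): min(1, 9, 13) = 1
B (White): max(4, 1, 13) = 13
F (Chance): 1/6·6 + 1/6·9 + 2/3·10 = 9.17
G (Black): min(9, 5, 4) = 4
E (White): max(9.17, 4, 3) = 9.17
I (Black): min(5, 4, 2) = 2
J (Black): min(11, 4, 4) = 4
H (White): max(2, 4, 6) = 6
Root (Black): min(13, 9.17, 6) = 6

6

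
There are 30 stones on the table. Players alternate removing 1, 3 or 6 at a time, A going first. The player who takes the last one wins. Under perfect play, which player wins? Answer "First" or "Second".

i:   0  1  2  3  4  5  6  7  8  9 10 11 12 13 14 15 16 17 18 19 20 21 22 23 24 25 26 27 28 29 30
     L  W  L  W  L  W  W  W  W  L  W  L  W  L  W  W  W  W  L  W  L  W  L  W  W  W  W  L  W  L  W
Position 30 is W, so the first player wins.

First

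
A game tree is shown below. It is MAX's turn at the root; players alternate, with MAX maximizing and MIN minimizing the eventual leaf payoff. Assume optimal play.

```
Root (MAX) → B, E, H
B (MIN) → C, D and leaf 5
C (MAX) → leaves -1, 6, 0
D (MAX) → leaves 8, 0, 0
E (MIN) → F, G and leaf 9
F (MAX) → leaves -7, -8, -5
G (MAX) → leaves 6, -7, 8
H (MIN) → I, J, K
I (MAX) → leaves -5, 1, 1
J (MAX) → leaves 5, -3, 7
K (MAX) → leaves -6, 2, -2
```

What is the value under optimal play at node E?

-5

F: max(-7, -8, -5) = -5
G: max(6, -7, 8) = 8
E: min(-5, 8, 9) = -5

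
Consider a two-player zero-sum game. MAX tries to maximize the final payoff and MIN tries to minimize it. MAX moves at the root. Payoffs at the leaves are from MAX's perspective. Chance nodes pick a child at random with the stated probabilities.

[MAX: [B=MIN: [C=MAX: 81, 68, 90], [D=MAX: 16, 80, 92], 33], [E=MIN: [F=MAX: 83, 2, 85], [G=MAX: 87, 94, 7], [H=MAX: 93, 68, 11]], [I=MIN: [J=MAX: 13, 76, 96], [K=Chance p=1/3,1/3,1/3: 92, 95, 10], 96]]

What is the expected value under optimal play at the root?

85

C (MAX): max(81, 68, 90) = 90
D (MAX): max(16, 80, 92) = 92
B (MIN): min(90, 92, 33) = 33
F (MAX): max(83, 2, 85) = 85
G (MAX): max(87, 94, 7) = 94
H (MAX): max(93, 68, 11) = 93
E (MIN): min(85, 94, 93) = 85
J (MAX): max(13, 76, 96) = 96
K (Chance): 1/3·92 + 1/3·95 + 1/3·10 = 65.67
I (MIN): min(96, 65.67, 96) = 65.67
Root (MAX): max(33, 85, 65.67) = 85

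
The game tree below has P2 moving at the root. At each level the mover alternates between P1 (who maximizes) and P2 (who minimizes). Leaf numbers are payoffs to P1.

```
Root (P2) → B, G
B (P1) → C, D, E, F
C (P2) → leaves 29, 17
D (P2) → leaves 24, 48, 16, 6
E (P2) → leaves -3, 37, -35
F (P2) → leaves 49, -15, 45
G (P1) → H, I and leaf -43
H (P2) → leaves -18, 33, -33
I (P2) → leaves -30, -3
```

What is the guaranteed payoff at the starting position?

-30

C (P2): min(29, 17) = 17
D (P2): min(24, 48, 16, 6) = 6
E (P2): min(-3, 37, -35) = -35
F (P2): min(49, -15, 45) = -15
B (P1): max(17, 6, -35, -15) = 17
H (P2): min(-18, 33, -33) = -33
I (P2): min(-30, -3) = -30
G (P1): max(-33, -30, -43) = -30
Root (P2): min(17, -30) = -30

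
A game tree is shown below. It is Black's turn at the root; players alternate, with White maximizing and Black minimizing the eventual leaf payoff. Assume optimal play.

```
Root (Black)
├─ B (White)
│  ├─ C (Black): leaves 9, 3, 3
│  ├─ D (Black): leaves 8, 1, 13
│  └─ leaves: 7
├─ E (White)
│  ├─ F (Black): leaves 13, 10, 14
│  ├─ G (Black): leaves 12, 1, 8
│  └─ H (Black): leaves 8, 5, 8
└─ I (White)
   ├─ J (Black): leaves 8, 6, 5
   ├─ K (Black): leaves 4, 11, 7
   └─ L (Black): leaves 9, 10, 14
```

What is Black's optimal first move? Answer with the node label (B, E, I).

B

C (Black): min(9, 3, 3) = 3
D (Black): min(8, 1, 13) = 1
B (White): max(3, 1, 7) = 7
F (Black): min(13, 10, 14) = 10
G (Black): min(12, 1, 8) = 1
H (Black): min(8, 5, 8) = 5
E (White): max(10, 1, 5) = 10
J (Black): min(8, 6, 5) = 5
K (Black): min(4, 11, 7) = 4
L (Black): min(9, 10, 14) = 9
I (White): max(5, 4, 9) = 9
Root (Black): min(7, 10, 9) = 7
Black picks the child with the lowest value: B (value 7).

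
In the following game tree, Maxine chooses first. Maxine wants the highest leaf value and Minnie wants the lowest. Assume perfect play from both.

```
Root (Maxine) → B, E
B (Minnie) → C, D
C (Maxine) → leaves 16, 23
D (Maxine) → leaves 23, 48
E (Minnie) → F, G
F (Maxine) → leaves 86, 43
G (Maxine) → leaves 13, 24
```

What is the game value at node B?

C: max(16, 23) = 23
D: max(23, 48) = 48
B: min(23, 48) = 23

23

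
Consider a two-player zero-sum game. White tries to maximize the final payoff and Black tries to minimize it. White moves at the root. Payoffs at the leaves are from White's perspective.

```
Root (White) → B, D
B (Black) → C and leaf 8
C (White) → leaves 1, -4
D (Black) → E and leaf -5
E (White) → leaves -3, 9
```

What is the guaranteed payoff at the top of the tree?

C (White): max(1, -4) = 1
B (Black): min(1, 8) = 1
E (White): max(-3, 9) = 9
D (Black): min(9, -5) = -5
Root (White): max(1, -5) = 1

1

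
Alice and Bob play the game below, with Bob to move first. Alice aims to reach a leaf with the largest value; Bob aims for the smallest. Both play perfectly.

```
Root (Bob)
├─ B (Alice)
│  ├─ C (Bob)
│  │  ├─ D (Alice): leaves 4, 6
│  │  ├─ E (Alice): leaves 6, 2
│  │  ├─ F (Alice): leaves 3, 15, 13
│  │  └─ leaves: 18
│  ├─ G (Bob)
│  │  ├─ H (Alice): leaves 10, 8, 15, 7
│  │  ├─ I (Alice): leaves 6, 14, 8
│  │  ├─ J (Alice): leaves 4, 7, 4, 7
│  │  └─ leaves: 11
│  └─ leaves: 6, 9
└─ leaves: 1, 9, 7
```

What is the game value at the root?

1

D (Alice): max(4, 6) = 6
E (Alice): max(6, 2) = 6
F (Alice): max(3, 15, 13) = 15
C (Bob): min(6, 6, 15, 18) = 6
H (Alice): max(10, 8, 15, 7) = 15
I (Alice): max(6, 14, 8) = 14
J (Alice): max(4, 7, 4, 7) = 7
G (Bob): min(15, 14, 7, 11) = 7
B (Alice): max(6, 7, 6, 9) = 9
Root (Bob): min(9, 1, 9, 7) = 1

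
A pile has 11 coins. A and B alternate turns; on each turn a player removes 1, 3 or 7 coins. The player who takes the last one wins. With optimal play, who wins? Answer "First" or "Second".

First

Mark each pile size as W (mover wins) or L (mover loses):
i:   0  1  2  3  4  5  6  7  8  9 10 11
     L  W  L  W  L  W  L  W  L  W  L  W
Position 11 is W, so the first player wins.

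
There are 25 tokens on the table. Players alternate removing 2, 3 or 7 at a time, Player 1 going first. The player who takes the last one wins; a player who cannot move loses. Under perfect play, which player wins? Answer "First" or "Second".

Mark each pile size as W (mover wins) or L (mover loses):
i:   0  1  2  3  4  5  6  7  8  9 10 11 12 13 14 15 16 17 18 19 20 21 22 23 24 25
     L  L  W  W  W  L  L  W  W  W  L  L  W  W  W  L  L  W  W  W  L  L  W  W  W  L
Position 25 is L, so the second player wins.

Second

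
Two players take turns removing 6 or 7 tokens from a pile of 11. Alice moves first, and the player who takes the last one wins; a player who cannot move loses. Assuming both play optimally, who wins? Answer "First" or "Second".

Positions where the player to move wins (W) vs loses (L):
i:   0  1  2  3  4  5  6  7  8  9 10 11
     L  L  L  L  L  L  W  W  W  W  W  W
Position 11 is W, so the first player wins.

First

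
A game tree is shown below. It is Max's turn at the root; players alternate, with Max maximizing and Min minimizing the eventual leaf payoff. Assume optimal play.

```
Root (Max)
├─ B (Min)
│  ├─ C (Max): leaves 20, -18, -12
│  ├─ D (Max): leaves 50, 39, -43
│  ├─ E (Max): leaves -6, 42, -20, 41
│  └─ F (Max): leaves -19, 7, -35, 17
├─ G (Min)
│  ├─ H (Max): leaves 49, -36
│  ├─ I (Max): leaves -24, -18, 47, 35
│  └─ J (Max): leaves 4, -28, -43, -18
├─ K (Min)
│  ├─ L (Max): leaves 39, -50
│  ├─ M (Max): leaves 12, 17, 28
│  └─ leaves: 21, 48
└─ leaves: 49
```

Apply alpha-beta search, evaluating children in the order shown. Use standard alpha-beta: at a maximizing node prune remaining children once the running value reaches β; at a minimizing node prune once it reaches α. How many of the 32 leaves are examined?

C [α=-∞,β=+∞]: v=20
D [α=-∞,β=20]: v=50 after child 1 ≥ β → β-cutoff, skip 2
E [α=-∞,β=20]: v=42 after child 2 ≥ β → β-cutoff, skip 2
F [α=-∞,β=20]: v=17
B [α=-∞,β=+∞]: v=17
H [α=17,β=+∞]: v=49
I [α=17,β=49]: v=47
J [α=17,β=47]: v=4
G [α=17,β=+∞]: v=4
L [α=17,β=+∞]: v=39
M [α=17,β=39]: v=28
K [α=17,β=+∞]: v=21
Root [α=-∞,β=+∞]: v=49
Leaves evaluated: 28 of 32.

28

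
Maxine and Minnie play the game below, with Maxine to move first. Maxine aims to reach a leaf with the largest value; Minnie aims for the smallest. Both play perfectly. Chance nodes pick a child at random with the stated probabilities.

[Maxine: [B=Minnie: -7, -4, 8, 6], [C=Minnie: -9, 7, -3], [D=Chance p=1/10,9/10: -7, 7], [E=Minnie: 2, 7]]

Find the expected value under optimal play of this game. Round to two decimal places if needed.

5.6

B (Minnie): min(-7, -4, 8, 6) = -7
C (Minnie): min(-9, 7, -3) = -9
D (Chance): 1/10·-7 + 9/10·7 = 5.6
E (Minnie): min(2, 7) = 2
Root (Maxine): max(-7, -9, 5.6, 2) = 5.6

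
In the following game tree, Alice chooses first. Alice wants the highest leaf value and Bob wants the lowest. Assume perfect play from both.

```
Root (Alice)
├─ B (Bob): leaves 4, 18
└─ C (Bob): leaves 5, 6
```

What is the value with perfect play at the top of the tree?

B (Bob): min(4, 18) = 4
C (Bob): min(5, 6) = 5
Root (Alice): max(4, 5) = 5

5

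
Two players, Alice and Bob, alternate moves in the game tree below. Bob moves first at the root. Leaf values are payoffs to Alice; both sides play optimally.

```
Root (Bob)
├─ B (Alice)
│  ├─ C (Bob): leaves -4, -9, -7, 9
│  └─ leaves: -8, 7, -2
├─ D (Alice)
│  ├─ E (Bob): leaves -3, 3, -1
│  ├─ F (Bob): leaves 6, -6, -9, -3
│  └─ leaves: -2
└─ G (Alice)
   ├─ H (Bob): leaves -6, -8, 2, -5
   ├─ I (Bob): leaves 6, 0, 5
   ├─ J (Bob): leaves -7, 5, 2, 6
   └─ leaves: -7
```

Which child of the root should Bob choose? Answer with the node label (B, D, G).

D

C (Bob): min(-4, -9, -7, 9) = -9
B (Alice): max(-9, -8, 7, -2) = 7
E (Bob): min(-3, 3, -1) = -3
F (Bob): min(6, -6, -9, -3) = -9
D (Alice): max(-3, -9, -2) = -2
H (Bob): min(-6, -8, 2, -5) = -8
I (Bob): min(6, 0, 5) = 0
J (Bob): min(-7, 5, 2, 6) = -7
G (Alice): max(-8, 0, -7, -7) = 0
Root (Bob): min(7, -2, 0) = -2
Bob picks the child with the lowest value: D (value -2).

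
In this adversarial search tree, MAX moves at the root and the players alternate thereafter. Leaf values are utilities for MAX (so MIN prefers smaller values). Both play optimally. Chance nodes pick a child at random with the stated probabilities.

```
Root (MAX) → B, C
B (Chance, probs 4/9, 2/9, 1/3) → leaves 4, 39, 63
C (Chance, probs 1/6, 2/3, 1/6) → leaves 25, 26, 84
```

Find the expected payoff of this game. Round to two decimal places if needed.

35.5

B (Chance): 4/9·4 + 2/9·39 + 1/3·63 = 31.44
C (Chance): 1/6·25 + 2/3·26 + 1/6·84 = 35.5
Root (MAX): max(31.44, 35.5) = 35.5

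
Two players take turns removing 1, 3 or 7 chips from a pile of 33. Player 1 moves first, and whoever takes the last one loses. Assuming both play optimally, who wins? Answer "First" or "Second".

Second

W/L table (W = player to move can force a win):
i:   0  1  2  3  4  5  6  7  8  9 10 11 12 13 14 15 16 17 18 19 20 21 22 23 24 25 26 27 28 29 30 31 32 33
     W  L  W  L  W  L  W  L  W  L  W  L  W  L  W  L  W  L  W  L  W  L  W  L  W  L  W  L  W  L  W  L  W  L
Position 33 is L, so the second player wins.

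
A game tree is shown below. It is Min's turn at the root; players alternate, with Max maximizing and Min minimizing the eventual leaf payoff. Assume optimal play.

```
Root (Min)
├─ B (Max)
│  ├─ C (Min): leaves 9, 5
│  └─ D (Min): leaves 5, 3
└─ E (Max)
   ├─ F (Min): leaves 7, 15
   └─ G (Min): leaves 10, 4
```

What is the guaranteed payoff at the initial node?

C (Min): min(9, 5) = 5
D (Min): min(5, 3) = 3
B (Max): max(5, 3) = 5
F (Min): min(7, 15) = 7
G (Min): min(10, 4) = 4
E (Max): max(7, 4) = 7
Root (Min): min(5, 7) = 5

5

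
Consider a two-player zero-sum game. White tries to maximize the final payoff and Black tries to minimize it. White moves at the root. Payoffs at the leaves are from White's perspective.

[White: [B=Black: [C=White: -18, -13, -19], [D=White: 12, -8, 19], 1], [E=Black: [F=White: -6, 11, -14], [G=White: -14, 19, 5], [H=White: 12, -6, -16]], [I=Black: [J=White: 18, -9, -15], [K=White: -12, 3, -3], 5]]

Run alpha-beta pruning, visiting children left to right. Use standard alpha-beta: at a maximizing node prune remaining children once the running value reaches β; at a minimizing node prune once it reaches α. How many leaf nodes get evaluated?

17

C [α=-∞,β=+∞]: v=-13
D [α=-∞,β=-13]: v=12 after child 1 ≥ β → β-cutoff, skip 2
B [α=-∞,β=+∞]: v=-13
F [α=-13,β=+∞]: v=11
G [α=-13,β=11]: v=19 after child 2 ≥ β → β-cutoff, skip 1
H [α=-13,β=11]: v=12 after child 1 ≥ β → β-cutoff, skip 2
E [α=-13,β=+∞]: v=11
J [α=11,β=+∞]: v=18
K [α=11,β=18]: v=3
I [α=11,β=+∞]: v=3 after child 2 ≤ α → α-cutoff, skip 1
Root [α=-∞,β=+∞]: v=11
Leaves evaluated: 17 of 23.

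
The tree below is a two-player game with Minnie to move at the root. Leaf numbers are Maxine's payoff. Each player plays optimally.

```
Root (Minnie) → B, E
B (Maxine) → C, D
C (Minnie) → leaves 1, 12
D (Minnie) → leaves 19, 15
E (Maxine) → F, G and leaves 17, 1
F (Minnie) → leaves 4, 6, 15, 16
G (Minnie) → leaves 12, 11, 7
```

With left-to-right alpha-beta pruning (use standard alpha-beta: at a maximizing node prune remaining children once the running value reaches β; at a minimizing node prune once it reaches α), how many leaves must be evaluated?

C [α=-∞,β=+∞]: v=1
D [α=1,β=+∞]: v=15
B [α=-∞,β=+∞]: v=15
F [α=-∞,β=15]: v=4
G [α=4,β=15]: v=7
E [α=-∞,β=15]: v=17 after child 3 ≥ β → β-cutoff, skip 1
Root [α=-∞,β=+∞]: v=15
Leaves evaluated: 12 of 13.

12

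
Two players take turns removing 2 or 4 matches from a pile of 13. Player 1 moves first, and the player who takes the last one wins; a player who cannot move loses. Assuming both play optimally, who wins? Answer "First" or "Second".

Second

Positions where the player to move wins (W) vs loses (L):
i:   0  1  2  3  4  5  6  7  8  9 10 11 12 13
     L  L  W  W  W  W  L  L  W  W  W  W  L  L
Position 13 is L, so the second player wins.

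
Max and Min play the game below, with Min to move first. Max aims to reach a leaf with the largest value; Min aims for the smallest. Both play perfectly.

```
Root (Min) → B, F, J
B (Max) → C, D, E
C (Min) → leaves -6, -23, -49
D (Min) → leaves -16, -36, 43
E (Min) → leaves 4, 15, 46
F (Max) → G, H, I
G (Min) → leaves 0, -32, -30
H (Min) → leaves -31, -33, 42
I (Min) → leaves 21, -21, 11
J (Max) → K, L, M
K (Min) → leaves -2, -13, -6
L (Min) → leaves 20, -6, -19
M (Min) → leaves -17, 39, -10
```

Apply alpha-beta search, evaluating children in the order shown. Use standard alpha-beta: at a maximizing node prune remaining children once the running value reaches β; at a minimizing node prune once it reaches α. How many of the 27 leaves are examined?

C [α=-∞,β=+∞]: v=-49
D [α=-49,β=+∞]: v=-36
E [α=-36,β=+∞]: v=4
B [α=-∞,β=+∞]: v=4
G [α=-∞,β=4]: v=-32
H [α=-32,β=4]: v=-33 after child 2 ≤ α → α-cutoff, skip 1
I [α=-32,β=4]: v=-21
F [α=-∞,β=4]: v=-21
K [α=-∞,β=-21]: v=-13
J [α=-∞,β=-21]: v=-13 after child 1 ≥ β → β-cutoff, skip 2
Root [α=-∞,β=+∞]: v=-21
Leaves evaluated: 20 of 27.

20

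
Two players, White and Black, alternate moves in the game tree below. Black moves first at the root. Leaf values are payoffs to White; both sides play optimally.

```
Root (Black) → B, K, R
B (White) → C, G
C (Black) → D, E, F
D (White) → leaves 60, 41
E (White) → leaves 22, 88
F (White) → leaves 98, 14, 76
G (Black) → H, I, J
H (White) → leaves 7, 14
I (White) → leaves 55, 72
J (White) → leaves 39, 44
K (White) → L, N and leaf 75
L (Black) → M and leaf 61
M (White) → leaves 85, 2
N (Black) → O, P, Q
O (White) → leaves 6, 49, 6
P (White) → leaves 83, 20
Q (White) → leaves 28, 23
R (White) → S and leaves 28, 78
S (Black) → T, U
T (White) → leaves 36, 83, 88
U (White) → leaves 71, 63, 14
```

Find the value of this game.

60

D (White): max(60, 41) = 60
E (White): max(22, 88) = 88
F (White): max(98, 14, 76) = 98
C (Black): min(60, 88, 98) = 60
H (White): max(7, 14) = 14
I (White): max(55, 72) = 72
J (White): max(39, 44) = 44
G (Black): min(14, 72, 44) = 14
B (White): max(60, 14) = 60
M (White): max(85, 2) = 85
L (Black): min(85, 61) = 61
O (White): max(6, 49, 6) = 49
P (White): max(83, 20) = 83
Q (White): max(28, 23) = 28
N (Black): min(49, 83, 28) = 28
K (White): max(61, 28, 75) = 75
T (White): max(36, 83, 88) = 88
U (White): max(71, 63, 14) = 71
S (Black): min(88, 71) = 71
R (White): max(71, 28, 78) = 78
Root (Black): min(60, 75, 78) = 60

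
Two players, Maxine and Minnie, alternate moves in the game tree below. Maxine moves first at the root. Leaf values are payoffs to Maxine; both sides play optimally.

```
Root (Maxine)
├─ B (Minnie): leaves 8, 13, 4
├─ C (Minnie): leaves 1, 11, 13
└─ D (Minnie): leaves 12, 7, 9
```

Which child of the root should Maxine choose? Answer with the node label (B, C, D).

D

B (Minnie): min(8, 13, 4) = 4
C (Minnie): min(1, 11, 13) = 1
D (Minnie): min(12, 7, 9) = 7
Root (Maxine): max(4, 1, 7) = 7
Maxine picks the child with the highest value: D (value 7).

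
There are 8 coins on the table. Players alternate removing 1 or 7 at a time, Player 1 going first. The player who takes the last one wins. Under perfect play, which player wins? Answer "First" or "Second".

Positions where the player to move wins (W) vs loses (L):
i:   0  1  2  3  4  5  6  7  8
     L  W  L  W  L  W  L  W  L
Position 8 is L, so the second player wins.

Second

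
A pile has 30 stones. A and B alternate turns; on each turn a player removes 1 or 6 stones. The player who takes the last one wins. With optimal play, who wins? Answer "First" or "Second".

Second

W/L table (W = player to move can force a win):
i:   0  1  2  3  4  5  6  7  8  9 10 11 12 13 14 15 16 17 18 19 20 21 22 23 24 25 26 27 28 29 30
     L  W  L  W  L  W  W  L  W  L  W  L  W  W  L  W  L  W  L  W  W  L  W  L  W  L  W  W  L  W  L
Position 30 is L, so the second player wins.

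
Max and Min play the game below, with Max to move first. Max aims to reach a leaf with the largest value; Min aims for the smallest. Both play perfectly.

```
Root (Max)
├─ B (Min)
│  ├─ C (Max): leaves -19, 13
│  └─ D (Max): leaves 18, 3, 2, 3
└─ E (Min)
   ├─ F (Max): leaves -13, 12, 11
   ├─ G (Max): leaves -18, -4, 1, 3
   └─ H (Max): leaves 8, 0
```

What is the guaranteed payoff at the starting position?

13

C (Max): max(-19, 13) = 13
D (Max): max(18, 3, 2, 3) = 18
B (Min): min(13, 18) = 13
F (Max): max(-13, 12, 11) = 12
G (Max): max(-18, -4, 1, 3) = 3
H (Max): max(8, 0) = 8
E (Min): min(12, 3, 8) = 3
Root (Max): max(13, 3) = 13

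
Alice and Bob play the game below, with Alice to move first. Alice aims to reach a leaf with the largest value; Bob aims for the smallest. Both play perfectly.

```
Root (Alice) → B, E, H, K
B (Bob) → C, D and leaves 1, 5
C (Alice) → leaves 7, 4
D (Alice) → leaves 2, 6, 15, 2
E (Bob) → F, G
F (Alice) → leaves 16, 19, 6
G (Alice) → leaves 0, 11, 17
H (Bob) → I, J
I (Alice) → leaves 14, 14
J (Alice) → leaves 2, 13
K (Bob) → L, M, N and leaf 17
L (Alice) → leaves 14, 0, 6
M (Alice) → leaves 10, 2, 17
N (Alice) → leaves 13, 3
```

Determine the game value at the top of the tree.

17

C (Alice): max(7, 4) = 7
D (Alice): max(2, 6, 15, 2) = 15
B (Bob): min(7, 15, 1, 5) = 1
F (Alice): max(16, 19, 6) = 19
G (Alice): max(0, 11, 17) = 17
E (Bob): min(19, 17) = 17
I (Alice): max(14, 14) = 14
J (Alice): max(2, 13) = 13
H (Bob): min(14, 13) = 13
L (Alice): max(14, 0, 6) = 14
M (Alice): max(10, 2, 17) = 17
N (Alice): max(13, 3) = 13
K (Bob): min(14, 17, 13, 17) = 13
Root (Alice): max(1, 17, 13, 13) = 17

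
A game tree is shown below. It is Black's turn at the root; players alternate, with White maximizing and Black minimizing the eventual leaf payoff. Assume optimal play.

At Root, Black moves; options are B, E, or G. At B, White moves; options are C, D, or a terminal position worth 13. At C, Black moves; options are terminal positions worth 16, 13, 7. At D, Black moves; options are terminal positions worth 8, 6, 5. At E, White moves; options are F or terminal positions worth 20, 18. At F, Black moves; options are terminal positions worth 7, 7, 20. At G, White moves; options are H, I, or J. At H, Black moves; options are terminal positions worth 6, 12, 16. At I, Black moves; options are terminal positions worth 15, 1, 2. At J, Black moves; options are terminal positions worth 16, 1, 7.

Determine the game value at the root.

6

C (Black): min(16, 13, 7) = 7
D (Black): min(8, 6, 5) = 5
B (White): max(7, 5, 13) = 13
F (Black): min(7, 7, 20) = 7
E (White): max(7, 20, 18) = 20
H (Black): min(6, 12, 16) = 6
I (Black): min(15, 1, 2) = 1
J (Black): min(16, 1, 7) = 1
G (White): max(6, 1, 1) = 6
Root (Black): min(13, 20, 6) = 6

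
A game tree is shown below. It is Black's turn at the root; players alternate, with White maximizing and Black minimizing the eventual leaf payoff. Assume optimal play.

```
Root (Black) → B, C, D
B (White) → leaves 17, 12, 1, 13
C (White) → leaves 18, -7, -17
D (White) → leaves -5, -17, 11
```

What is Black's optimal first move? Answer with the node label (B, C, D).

B (White): max(17, 12, 1, 13) = 17
C (White): max(18, -7, -17) = 18
D (White): max(-5, -17, 11) = 11
Root (Black): min(17, 18, 11) = 11
Black picks the child with the lowest value: D (value 11).

D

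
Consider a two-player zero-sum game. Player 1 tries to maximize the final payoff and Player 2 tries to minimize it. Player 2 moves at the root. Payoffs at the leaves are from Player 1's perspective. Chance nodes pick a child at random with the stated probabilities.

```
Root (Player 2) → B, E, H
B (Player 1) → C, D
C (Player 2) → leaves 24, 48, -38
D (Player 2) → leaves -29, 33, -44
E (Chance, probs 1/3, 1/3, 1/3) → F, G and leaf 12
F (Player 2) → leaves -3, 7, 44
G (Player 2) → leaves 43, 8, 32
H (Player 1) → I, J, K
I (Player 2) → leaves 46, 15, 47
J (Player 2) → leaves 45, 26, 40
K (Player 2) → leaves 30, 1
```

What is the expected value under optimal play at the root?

C (Player 2): min(24, 48, -38) = -38
D (Player 2): min(-29, 33, -44) = -44
B (Player 1): max(-38, -44) = -38
F (Player 2): min(-3, 7, 44) = -3
G (Player 2): min(43, 8, 32) = 8
E (Chance): 1/3·-3 + 1/3·8 + 1/3·12 = 5.67
I (Player 2): min(46, 15, 47) = 15
J (Player 2): min(45, 26, 40) = 26
K (Player 2): min(30, 1) = 1
H (Player 1): max(15, 26, 1) = 26
Root (Player 2): min(-38, 5.67, 26) = -38

-38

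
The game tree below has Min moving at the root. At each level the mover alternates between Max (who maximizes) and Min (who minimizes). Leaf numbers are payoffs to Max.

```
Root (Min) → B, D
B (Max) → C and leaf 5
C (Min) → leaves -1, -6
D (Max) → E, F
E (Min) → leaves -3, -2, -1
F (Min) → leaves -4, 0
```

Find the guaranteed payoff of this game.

C (Min): min(-1, -6) = -6
B (Max): max(-6, 5) = 5
E (Min): min(-3, -2, -1) = -3
F (Min): min(-4, 0) = -4
D (Max): max(-3, -4) = -3
Root (Min): min(5, -3) = -3

-3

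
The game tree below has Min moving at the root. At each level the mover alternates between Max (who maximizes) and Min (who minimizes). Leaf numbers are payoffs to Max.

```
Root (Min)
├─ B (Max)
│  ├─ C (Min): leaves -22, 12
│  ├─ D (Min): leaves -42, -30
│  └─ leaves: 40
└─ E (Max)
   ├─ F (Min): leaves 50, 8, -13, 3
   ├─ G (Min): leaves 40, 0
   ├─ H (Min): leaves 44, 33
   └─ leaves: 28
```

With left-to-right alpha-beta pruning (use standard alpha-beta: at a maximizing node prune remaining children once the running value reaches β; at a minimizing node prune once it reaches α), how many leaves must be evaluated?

C [α=-∞,β=+∞]: v=-22
D [α=-22,β=+∞]: v=-42 after child 1 ≤ α → α-cutoff, skip 1
B [α=-∞,β=+∞]: v=40
F [α=-∞,β=40]: v=-13
G [α=-13,β=40]: v=0
H [α=0,β=40]: v=33
E [α=-∞,β=40]: v=33
Root [α=-∞,β=+∞]: v=33
Leaves evaluated: 13 of 14.

13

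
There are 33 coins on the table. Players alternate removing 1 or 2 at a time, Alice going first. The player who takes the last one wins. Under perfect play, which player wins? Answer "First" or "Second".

Positions where the player to move wins (W) vs loses (L):
i:   0  1  2  3  4  5  6  7  8  9 10 11 12 13 14 15 16 17 18 19 20 21 22 23 24 25 26 27 28 29 30 31 32 33
     L  W  W  L  W  W  L  W  W  L  W  W  L  W  W  L  W  W  L  W  W  L  W  W  L  W  W  L  W  W  L  W  W  L
Position 33 is L, so the second player wins.

Second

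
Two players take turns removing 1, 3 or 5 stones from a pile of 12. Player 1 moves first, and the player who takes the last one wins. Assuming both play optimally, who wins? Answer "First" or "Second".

Second

i:   0  1  2  3  4  5  6  7  8  9 10 11 12
     L  W  L  W  L  W  L  W  L  W  L  W  L
Position 12 is L, so the second player wins.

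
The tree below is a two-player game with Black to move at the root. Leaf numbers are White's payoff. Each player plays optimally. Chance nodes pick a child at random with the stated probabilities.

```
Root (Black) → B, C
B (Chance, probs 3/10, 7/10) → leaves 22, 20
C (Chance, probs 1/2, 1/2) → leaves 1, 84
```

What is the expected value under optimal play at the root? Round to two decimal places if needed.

B (Chance): 3/10·22 + 7/10·20 = 20.6
C (Chance): 1/2·1 + 1/2·84 = 42.5
Root (Black): min(20.6, 42.5) = 20.6

20.6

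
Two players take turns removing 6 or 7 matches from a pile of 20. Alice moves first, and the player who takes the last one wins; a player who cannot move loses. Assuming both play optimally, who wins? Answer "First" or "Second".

W/L table (W = player to move can force a win):
i:   0  1  2  3  4  5  6  7  8  9 10 11 12 13 14 15 16 17 18 19 20
     L  L  L  L  L  L  W  W  W  W  W  W  W  L  L  L  L  L  L  W  W
Position 20 is W, so the first player wins.

First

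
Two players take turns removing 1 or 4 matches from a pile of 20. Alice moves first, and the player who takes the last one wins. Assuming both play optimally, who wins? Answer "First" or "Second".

Second

Positions where the player to move wins (W) vs loses (L):
i:   0  1  2  3  4  5  6  7  8  9 10 11 12 13 14 15 16 17 18 19 20
     L  W  L  W  W  L  W  L  W  W  L  W  L  W  W  L  W  L  W  W  L
Position 20 is L, so the second player wins.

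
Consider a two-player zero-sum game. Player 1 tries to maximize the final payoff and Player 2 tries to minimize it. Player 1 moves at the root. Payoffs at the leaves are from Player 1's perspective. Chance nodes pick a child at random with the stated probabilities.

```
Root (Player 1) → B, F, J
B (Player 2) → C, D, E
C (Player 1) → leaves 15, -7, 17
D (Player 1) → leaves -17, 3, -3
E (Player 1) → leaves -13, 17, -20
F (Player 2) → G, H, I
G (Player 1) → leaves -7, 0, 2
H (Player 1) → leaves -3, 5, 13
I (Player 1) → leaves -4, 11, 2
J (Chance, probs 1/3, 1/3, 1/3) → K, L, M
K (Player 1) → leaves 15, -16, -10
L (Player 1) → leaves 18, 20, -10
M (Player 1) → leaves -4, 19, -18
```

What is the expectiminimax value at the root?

C (Player 1): max(15, -7, 17) = 17
D (Player 1): max(-17, 3, -3) = 3
E (Player 1): max(-13, 17, -20) = 17
B (Player 2): min(17, 3, 17) = 3
G (Player 1): max(-7, 0, 2) = 2
H (Player 1): max(-3, 5, 13) = 13
I (Player 1): max(-4, 11, 2) = 11
F (Player 2): min(2, 13, 11) = 2
K (Player 1): max(15, -16, -10) = 15
L (Player 1): max(18, 20, -10) = 20
M (Player 1): max(-4, 19, -18) = 19
J (Chance): 1/3·15 + 1/3·20 + 1/3·19 = 18
Root (Player 1): max(3, 2, 18) = 18

18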